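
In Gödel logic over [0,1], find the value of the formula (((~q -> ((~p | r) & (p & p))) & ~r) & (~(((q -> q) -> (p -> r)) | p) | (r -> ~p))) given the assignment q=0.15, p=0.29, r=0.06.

0.00

~q: Gödel ¬ of 0.15 = 0 (operand ≠ 0)
~p: Gödel ¬ of 0.29 = 0 (operand ≠ 0)
(~p | r) = max(0, 0.06) = 0.06
(p & p) = min(0.29, 0.29) = 0.29
((~p | r) & (p & p)) = min(0.06, 0.29) = 0.06
(~q -> ((~p | r) & (p & p))): 0 ≤ 0.06, so result = 1
~r: Gödel ¬ of 0.06 = 0 (operand ≠ 0)
((~q -> ((~p | r) & (p & p))) & ~r) = min(1, 0) = 0
(q -> q): 0.15 ≤ 0.15, so result = 1
(p -> r): 0.29 > 0.06, so result = 0.06
((q -> q) -> (p -> r)): 1 > 0.06, so result = 0.06
(((q -> q) -> (p -> r)) | p) = max(0.06, 0.29) = 0.29
~(((q -> q) -> (p -> r)) | p): Gödel ¬ of 0.29 = 0 (operand ≠ 0)
~p: Gödel ¬ of 0.29 = 0 (operand ≠ 0)
(r -> ~p): 0.06 > 0, so result = 0
(~(((q -> q) -> (p -> r)) | p) | (r -> ~p)) = max(0, 0) = 0
(((~q -> ((~p | r) & (p & p))) & ~r) & (~(((q -> q) -> (p -> r)) | p) | (r -> ~p))) = min(0, 0) = 0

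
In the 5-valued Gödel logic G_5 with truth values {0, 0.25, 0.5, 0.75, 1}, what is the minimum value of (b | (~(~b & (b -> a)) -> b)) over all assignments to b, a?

0.25

The minimum is attained at b = 0.25, a = 0:
  ~b: Gödel ¬ of 0.25 = 0 (operand ≠ 0)
  (b -> a): 0.25 > 0, so result = 0
  (~b & (b -> a)) = min(0, 0) = 0
  ~(~b & (b -> a)): Gödel ¬ of 0 = 1 (operand is 0)
  (~(~b & (b -> a)) -> b): 1 > 0.25, so result = 0.25
  (b | (~(~b & (b -> a)) -> b)) = max(0.25, 0.25) = 0.25
Checking all 25 assignments confirms none give a value below 0.25.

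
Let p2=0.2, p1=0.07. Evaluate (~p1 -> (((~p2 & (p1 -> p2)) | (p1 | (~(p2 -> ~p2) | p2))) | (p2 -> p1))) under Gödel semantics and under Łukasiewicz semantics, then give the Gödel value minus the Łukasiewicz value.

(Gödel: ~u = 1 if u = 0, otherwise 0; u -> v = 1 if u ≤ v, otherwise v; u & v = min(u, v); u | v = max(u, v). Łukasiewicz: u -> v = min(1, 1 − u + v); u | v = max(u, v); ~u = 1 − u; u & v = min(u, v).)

Gödel evaluation:
  ~p1: Gödel ¬ of 0.07 = 0 (operand ≠ 0)
  ~p2: Gödel ¬ of 0.2 = 0 (operand ≠ 0)
  (p1 -> p2): 0.07 ≤ 0.2, so result = 1
  (~p2 & (p1 -> p2)) = min(0, 1) = 0
  ~p2: Gödel ¬ of 0.2 = 0 (operand ≠ 0)
  (p2 -> ~p2): 0.2 > 0, so result = 0
  ~(p2 -> ~p2): Gödel ¬ of 0 = 1 (operand is 0)
  (~(p2 -> ~p2) | p2) = max(1, 0.2) = 1
  (p1 | (~(p2 -> ~p2) | p2)) = max(0.07, 1) = 1
  ((~p2 & (p1 -> p2)) | (p1 | (~(p2 -> ~p2) | p2))) = max(0, 1) = 1
  (p2 -> p1): 0.2 > 0.07, so result = 0.07
  (((~p2 & (p1 -> p2)) | (p1 | (~(p2 -> ~p2) | p2))) | (p2 -> p1)) = max(1, 0.07) = 1
  (~p1 -> (((~p2 & (p1 -> p2)) | (p1 | (~(p2 -> ~p2) | p2))) | (p2 -> p1))): 0 ≤ 1, so result = 1
  Gödel value = 1
Łukasiewicz evaluation:
  ~p1: Łukasiewicz ¬ gives 1 − 0.07 = 0.93
  ~p2: Łukasiewicz ¬ gives 1 − 0.2 = 0.8
  (p1 -> p2): min(1, 1 − 0.07 + 0.2) = 1
  (~p2 & (p1 -> p2)) = min(0.8, 1) = 0.8
  ~p2: Łukasiewicz ¬ gives 1 − 0.2 = 0.8
  (p2 -> ~p2): min(1, 1 − 0.2 + 0.8) = 1
  ~(p2 -> ~p2): Łukasiewicz ¬ gives 1 − 1 = 0
  (~(p2 -> ~p2) | p2) = max(0, 0.2) = 0.2
  (p1 | (~(p2 -> ~p2) | p2)) = max(0.07, 0.2) = 0.2
  ((~p2 & (p1 -> p2)) | (p1 | (~(p2 -> ~p2) | p2))) = max(0.8, 0.2) = 0.8
  (p2 -> p1): min(1, 1 − 0.2 + 0.07) = 0.87
  (((~p2 & (p1 -> p2)) | (p1 | (~(p2 -> ~p2) | p2))) | (p2 -> p1)) = max(0.8, 0.87) = 0.87
  (~p1 -> (((~p2 & (p1 -> p2)) | (p1 | (~(p2 -> ~p2) | p2))) | (p2 -> p1))): min(1, 1 − 0.93 + 0.87) = 0.94
  Łukasiewicz value = 0.94
Difference: 1 − 0.94 = 0.06

0.06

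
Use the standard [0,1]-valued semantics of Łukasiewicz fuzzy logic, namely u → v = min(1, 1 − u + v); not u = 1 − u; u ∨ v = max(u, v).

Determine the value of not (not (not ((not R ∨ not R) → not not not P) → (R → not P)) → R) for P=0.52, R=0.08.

0.00

not R: Łukasiewicz ¬ gives 1 − 0.08 = 0.92
not R: Łukasiewicz ¬ gives 1 − 0.08 = 0.92
(not R ∨ not R) = max(0.92, 0.92) = 0.92
not P: Łukasiewicz ¬ gives 1 − 0.52 = 0.48
not not P: Łukasiewicz ¬ gives 1 − 0.48 = 0.52
not not not P: Łukasiewicz ¬ gives 1 − 0.52 = 0.48
((not R ∨ not R) → not not not P): min(1, 1 − 0.92 + 0.48) = 0.56
not ((not R ∨ not R) → not not not P): Łukasiewicz ¬ gives 1 − 0.56 = 0.44
not P: Łukasiewicz ¬ gives 1 − 0.52 = 0.48
(R → not P): min(1, 1 − 0.08 + 0.48) = 1
(not ((not R ∨ not R) → not not not P) → (R → not P)): min(1, 1 − 0.44 + 1) = 1
not (not ((not R ∨ not R) → not not not P) → (R → not P)): Łukasiewicz ¬ gives 1 − 1 = 0
(not (not ((not R ∨ not R) → not not not P) → (R → not P)) → R): min(1, 1 − 0 + 0.08) = 1
not (not (not ((not R ∨ not R) → not not not P) → (R → not P)) → R): Łukasiewicz ¬ gives 1 − 1 = 0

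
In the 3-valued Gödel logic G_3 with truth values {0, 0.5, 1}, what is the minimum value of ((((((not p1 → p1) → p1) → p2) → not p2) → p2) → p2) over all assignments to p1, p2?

The minimum is attained at p1 = 0, p2 = 0.5:
  not p1: Gödel ¬ of 0 = 1 (operand is 0)
  (not p1 → p1): 1 > 0, so result = 0
  ((not p1 → p1) → p1): 0 ≤ 0, so result = 1
  (((not p1 → p1) → p1) → p2): 1 > 0.5, so result = 0.5
  not p2: Gödel ¬ of 0.5 = 0 (operand ≠ 0)
  ((((not p1 → p1) → p1) → p2) → not p2): 0.5 > 0, so result = 0
  (((((not p1 → p1) → p1) → p2) → not p2) → p2): 0 ≤ 0.5, so result = 1
  ((((((not p1 → p1) → p1) → p2) → not p2) → p2) → p2): 1 > 0.5, so result = 0.5
Checking all 9 assignments confirms none give a value below 0.50.

0.50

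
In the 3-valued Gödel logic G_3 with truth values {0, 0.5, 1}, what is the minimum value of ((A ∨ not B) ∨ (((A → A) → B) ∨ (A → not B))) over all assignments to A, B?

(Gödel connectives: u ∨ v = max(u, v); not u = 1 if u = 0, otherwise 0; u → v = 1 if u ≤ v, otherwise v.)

0.50

The minimum is attained at A = 0.5, B = 0.5:
  not B: Gödel ¬ of 0.5 = 0 (operand ≠ 0)
  (A ∨ not B) = max(0.5, 0) = 0.5
  (A → A): 0.5 ≤ 0.5, so result = 1
  ((A → A) → B): 1 > 0.5, so result = 0.5
  not B: Gödel ¬ of 0.5 = 0 (operand ≠ 0)
  (A → not B): 0.5 > 0, so result = 0
  (((A → A) → B) ∨ (A → not B)) = max(0.5, 0) = 0.5
  ((A ∨ not B) ∨ (((A → A) → B) ∨ (A → not B))) = max(0.5, 0.5) = 0.5
Checking all 9 assignments confirms none give a value below 0.50.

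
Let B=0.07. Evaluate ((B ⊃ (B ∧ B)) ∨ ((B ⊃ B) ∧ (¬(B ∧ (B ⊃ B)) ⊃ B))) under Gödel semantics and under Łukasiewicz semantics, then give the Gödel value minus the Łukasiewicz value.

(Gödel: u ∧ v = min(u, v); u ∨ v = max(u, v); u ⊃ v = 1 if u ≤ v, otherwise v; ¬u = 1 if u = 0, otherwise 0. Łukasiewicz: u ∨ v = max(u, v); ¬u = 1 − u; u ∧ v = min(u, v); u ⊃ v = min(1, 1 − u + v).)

Gödel evaluation:
  (B ∧ B) = min(0.07, 0.07) = 0.07
  (B ⊃ (B ∧ B)): 0.07 ≤ 0.07, so result = 1
  (B ⊃ B): 0.07 ≤ 0.07, so result = 1
  (B ⊃ B): 0.07 ≤ 0.07, so result = 1
  (B ∧ (B ⊃ B)) = min(0.07, 1) = 0.07
  ¬(B ∧ (B ⊃ B)): Gödel ¬ of 0.07 = 0 (operand ≠ 0)
  (¬(B ∧ (B ⊃ B)) ⊃ B): 0 ≤ 0.07, so result = 1
  ((B ⊃ B) ∧ (¬(B ∧ (B ⊃ B)) ⊃ B)) = min(1, 1) = 1
  ((B ⊃ (B ∧ B)) ∨ ((B ⊃ B) ∧ (¬(B ∧ (B ⊃ B)) ⊃ B))) = max(1, 1) = 1
  Gödel value = 1
Łukasiewicz evaluation:
  (B ∧ B) = min(0.07, 0.07) = 0.07
  (B ⊃ (B ∧ B)): min(1, 1 − 0.07 + 0.07) = 1
  (B ⊃ B): min(1, 1 − 0.07 + 0.07) = 1
  (B ⊃ B): min(1, 1 − 0.07 + 0.07) = 1
  (B ∧ (B ⊃ B)) = min(0.07, 1) = 0.07
  ¬(B ∧ (B ⊃ B)): Łukasiewicz ¬ gives 1 − 0.07 = 0.93
  (¬(B ∧ (B ⊃ B)) ⊃ B): min(1, 1 − 0.93 + 0.07) = 0.14
  ((B ⊃ B) ∧ (¬(B ∧ (B ⊃ B)) ⊃ B)) = min(1, 0.14) = 0.14
  ((B ⊃ (B ∧ B)) ∨ ((B ⊃ B) ∧ (¬(B ∧ (B ⊃ B)) ⊃ B))) = max(1, 0.14) = 1
  Łukasiewicz value = 1
Difference: 1 − 1 = 0.00

0.00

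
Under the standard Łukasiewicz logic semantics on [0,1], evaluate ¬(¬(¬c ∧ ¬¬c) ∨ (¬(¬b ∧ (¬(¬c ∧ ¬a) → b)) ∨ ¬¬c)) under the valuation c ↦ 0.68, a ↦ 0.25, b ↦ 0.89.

¬c: Łukasiewicz ¬ gives 1 − 0.68 = 0.32
¬c: Łukasiewicz ¬ gives 1 − 0.68 = 0.32
¬¬c: Łukasiewicz ¬ gives 1 − 0.32 = 0.68
(¬c ∧ ¬¬c) = min(0.32, 0.68) = 0.32
¬(¬c ∧ ¬¬c): Łukasiewicz ¬ gives 1 − 0.32 = 0.68
¬b: Łukasiewicz ¬ gives 1 − 0.89 = 0.11
¬c: Łukasiewicz ¬ gives 1 − 0.68 = 0.32
¬a: Łukasiewicz ¬ gives 1 − 0.25 = 0.75
(¬c ∧ ¬a) = min(0.32, 0.75) = 0.32
¬(¬c ∧ ¬a): Łukasiewicz ¬ gives 1 − 0.32 = 0.68
(¬(¬c ∧ ¬a) → b): min(1, 1 − 0.68 + 0.89) = 1
(¬b ∧ (¬(¬c ∧ ¬a) → b)) = min(0.11, 1) = 0.11
¬(¬b ∧ (¬(¬c ∧ ¬a) → b)): Łukasiewicz ¬ gives 1 − 0.11 = 0.89
¬c: Łukasiewicz ¬ gives 1 − 0.68 = 0.32
¬¬c: Łukasiewicz ¬ gives 1 − 0.32 = 0.68
(¬(¬b ∧ (¬(¬c ∧ ¬a) → b)) ∨ ¬¬c) = max(0.89, 0.68) = 0.89
(¬(¬c ∧ ¬¬c) ∨ (¬(¬b ∧ (¬(¬c ∧ ¬a) → b)) ∨ ¬¬c)) = max(0.68, 0.89) = 0.89
¬(¬(¬c ∧ ¬¬c) ∨ (¬(¬b ∧ (¬(¬c ∧ ¬a) → b)) ∨ ¬¬c)): Łukasiewicz ¬ gives 1 − 0.89 = 0.11

0.11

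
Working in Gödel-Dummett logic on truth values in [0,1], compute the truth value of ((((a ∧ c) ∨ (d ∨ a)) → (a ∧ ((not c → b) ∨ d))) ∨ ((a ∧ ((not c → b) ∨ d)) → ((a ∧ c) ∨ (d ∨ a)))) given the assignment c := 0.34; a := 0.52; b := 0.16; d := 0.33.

1.00

(a ∧ c) = min(0.52, 0.34) = 0.34
(d ∨ a) = max(0.33, 0.52) = 0.52
((a ∧ c) ∨ (d ∨ a)) = max(0.34, 0.52) = 0.52
not c: Gödel ¬ of 0.34 = 0 (operand ≠ 0)
(not c → b): 0 ≤ 0.16, so result = 1
((not c → b) ∨ d) = max(1, 0.33) = 1
(a ∧ ((not c → b) ∨ d)) = min(0.52, 1) = 0.52
(((a ∧ c) ∨ (d ∨ a)) → (a ∧ ((not c → b) ∨ d))): 0.52 ≤ 0.52, so result = 1
not c: Gödel ¬ of 0.34 = 0 (operand ≠ 0)
(not c → b): 0 ≤ 0.16, so result = 1
((not c → b) ∨ d) = max(1, 0.33) = 1
(a ∧ ((not c → b) ∨ d)) = min(0.52, 1) = 0.52
(a ∧ c) = min(0.52, 0.34) = 0.34
(d ∨ a) = max(0.33, 0.52) = 0.52
((a ∧ c) ∨ (d ∨ a)) = max(0.34, 0.52) = 0.52
((a ∧ ((not c → b) ∨ d)) → ((a ∧ c) ∨ (d ∨ a))): 0.52 ≤ 0.52, so result = 1
((((a ∧ c) ∨ (d ∨ a)) → (a ∧ ((not c → b) ∨ d))) ∨ ((a ∧ ((not c → b) ∨ d)) → ((a ∧ c) ∨ (d ∨ a)))) = max(1, 1) = 1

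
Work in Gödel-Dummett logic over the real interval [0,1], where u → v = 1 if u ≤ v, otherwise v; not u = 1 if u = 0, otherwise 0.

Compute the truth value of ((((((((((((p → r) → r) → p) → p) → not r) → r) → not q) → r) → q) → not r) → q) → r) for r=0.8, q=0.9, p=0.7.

(p → r): 0.7 ≤ 0.8, so result = 1
((p → r) → r): 1 > 0.8, so result = 0.8
(((p → r) → r) → p): 0.8 > 0.7, so result = 0.7
((((p → r) → r) → p) → p): 0.7 ≤ 0.7, so result = 1
not r: Gödel ¬ of 0.8 = 0 (operand ≠ 0)
(((((p → r) → r) → p) → p) → not r): 1 > 0, so result = 0
((((((p → r) → r) → p) → p) → not r) → r): 0 ≤ 0.8, so result = 1
not q: Gödel ¬ of 0.9 = 0 (operand ≠ 0)
(((((((p → r) → r) → p) → p) → not r) → r) → not q): 1 > 0, so result = 0
((((((((p → r) → r) → p) → p) → not r) → r) → not q) → r): 0 ≤ 0.8, so result = 1
(((((((((p → r) → r) → p) → p) → not r) → r) → not q) → r) → q): 1 > 0.9, so result = 0.9
not r: Gödel ¬ of 0.8 = 0 (operand ≠ 0)
((((((((((p → r) → r) → p) → p) → not r) → r) → not q) → r) → q) → not r): 0.9 > 0, so result = 0
(((((((((((p → r) → r) → p) → p) → not r) → r) → not q) → r) → q) → not r) → q): 0 ≤ 0.9, so result = 1
((((((((((((p → r) → r) → p) → p) → not r) → r) → not q) → r) → q) → not r) → q) → r): 1 > 0.8, so result = 0.8

0.80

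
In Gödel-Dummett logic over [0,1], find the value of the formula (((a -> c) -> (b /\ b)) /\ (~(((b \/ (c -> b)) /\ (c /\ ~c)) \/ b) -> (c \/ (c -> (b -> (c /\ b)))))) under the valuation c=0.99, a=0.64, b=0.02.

0.02

(a -> c): 0.64 ≤ 0.99, so result = 1
(b /\ b) = min(0.02, 0.02) = 0.02
((a -> c) -> (b /\ b)): 1 > 0.02, so result = 0.02
(c -> b): 0.99 > 0.02, so result = 0.02
(b \/ (c -> b)) = max(0.02, 0.02) = 0.02
~c: Gödel ¬ of 0.99 = 0 (operand ≠ 0)
(c /\ ~c) = min(0.99, 0) = 0
((b \/ (c -> b)) /\ (c /\ ~c)) = min(0.02, 0) = 0
(((b \/ (c -> b)) /\ (c /\ ~c)) \/ b) = max(0, 0.02) = 0.02
~(((b \/ (c -> b)) /\ (c /\ ~c)) \/ b): Gödel ¬ of 0.02 = 0 (operand ≠ 0)
(c /\ b) = min(0.99, 0.02) = 0.02
(b -> (c /\ b)): 0.02 ≤ 0.02, so result = 1
(c -> (b -> (c /\ b))): 0.99 ≤ 1, so result = 1
(c \/ (c -> (b -> (c /\ b)))) = max(0.99, 1) = 1
(~(((b \/ (c -> b)) /\ (c /\ ~c)) \/ b) -> (c \/ (c -> (b -> (c /\ b))))): 0 ≤ 1, so result = 1
(((a -> c) -> (b /\ b)) /\ (~(((b \/ (c -> b)) /\ (c /\ ~c)) \/ b) -> (c \/ (c -> (b -> (c /\ b)))))) = min(0.02, 1) = 0.02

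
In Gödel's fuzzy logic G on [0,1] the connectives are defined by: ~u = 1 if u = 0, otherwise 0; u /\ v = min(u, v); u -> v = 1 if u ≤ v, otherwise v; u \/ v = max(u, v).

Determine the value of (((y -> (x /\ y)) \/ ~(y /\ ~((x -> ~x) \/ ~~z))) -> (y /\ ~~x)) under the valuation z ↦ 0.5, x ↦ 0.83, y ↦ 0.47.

0.47

(x /\ y) = min(0.83, 0.47) = 0.47
(y -> (x /\ y)): 0.47 ≤ 0.47, so result = 1
~x: Gödel ¬ of 0.83 = 0 (operand ≠ 0)
(x -> ~x): 0.83 > 0, so result = 0
~z: Gödel ¬ of 0.5 = 0 (operand ≠ 0)
~~z: Gödel ¬ of 0 = 1 (operand is 0)
((x -> ~x) \/ ~~z) = max(0, 1) = 1
~((x -> ~x) \/ ~~z): Gödel ¬ of 1 = 0 (operand ≠ 0)
(y /\ ~((x -> ~x) \/ ~~z)) = min(0.47, 0) = 0
~(y /\ ~((x -> ~x) \/ ~~z)): Gödel ¬ of 0 = 1 (operand is 0)
((y -> (x /\ y)) \/ ~(y /\ ~((x -> ~x) \/ ~~z))) = max(1, 1) = 1
~x: Gödel ¬ of 0.83 = 0 (operand ≠ 0)
~~x: Gödel ¬ of 0 = 1 (operand is 0)
(y /\ ~~x) = min(0.47, 1) = 0.47
(((y -> (x /\ y)) \/ ~(y /\ ~((x -> ~x) \/ ~~z))) -> (y /\ ~~x)): 1 > 0.47, so result = 0.47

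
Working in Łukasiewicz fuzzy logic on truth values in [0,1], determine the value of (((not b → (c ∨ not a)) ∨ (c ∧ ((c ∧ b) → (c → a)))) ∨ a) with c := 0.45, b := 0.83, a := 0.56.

not b: Łukasiewicz ¬ gives 1 − 0.83 = 0.17
not a: Łukasiewicz ¬ gives 1 − 0.56 = 0.44
(c ∨ not a) = max(0.45, 0.44) = 0.45
(not b → (c ∨ not a)): min(1, 1 − 0.17 + 0.45) = 1
(c ∧ b) = min(0.45, 0.83) = 0.45
(c → a): min(1, 1 − 0.45 + 0.56) = 1
((c ∧ b) → (c → a)): min(1, 1 − 0.45 + 1) = 1
(c ∧ ((c ∧ b) → (c → a))) = min(0.45, 1) = 0.45
((not b → (c ∨ not a)) ∨ (c ∧ ((c ∧ b) → (c → a)))) = max(1, 0.45) = 1
(((not b → (c ∨ not a)) ∨ (c ∧ ((c ∧ b) → (c → a)))) ∨ a) = max(1, 0.56) = 1

1.00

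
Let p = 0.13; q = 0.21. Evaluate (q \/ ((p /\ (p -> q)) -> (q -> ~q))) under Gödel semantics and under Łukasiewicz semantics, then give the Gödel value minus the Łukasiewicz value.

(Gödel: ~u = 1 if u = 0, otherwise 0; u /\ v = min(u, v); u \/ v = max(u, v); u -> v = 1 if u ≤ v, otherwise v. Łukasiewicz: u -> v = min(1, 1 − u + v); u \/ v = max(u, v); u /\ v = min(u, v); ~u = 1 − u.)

-0.79

Gödel evaluation:
  (p -> q): 0.13 ≤ 0.21, so result = 1
  (p /\ (p -> q)) = min(0.13, 1) = 0.13
  ~q: Gödel ¬ of 0.21 = 0 (operand ≠ 0)
  (q -> ~q): 0.21 > 0, so result = 0
  ((p /\ (p -> q)) -> (q -> ~q)): 0.13 > 0, so result = 0
  (q \/ ((p /\ (p -> q)) -> (q -> ~q))) = max(0.21, 0) = 0.21
  Gödel value = 0.21
Łukasiewicz evaluation:
  (p -> q): min(1, 1 − 0.13 + 0.21) = 1
  (p /\ (p -> q)) = min(0.13, 1) = 0.13
  ~q: Łukasiewicz ¬ gives 1 − 0.21 = 0.79
  (q -> ~q): min(1, 1 − 0.21 + 0.79) = 1
  ((p /\ (p -> q)) -> (q -> ~q)): min(1, 1 − 0.13 + 1) = 1
  (q \/ ((p /\ (p -> q)) -> (q -> ~q))) = max(0.21, 1) = 1
  Łukasiewicz value = 1
Difference: 0.21 − 1 = -0.79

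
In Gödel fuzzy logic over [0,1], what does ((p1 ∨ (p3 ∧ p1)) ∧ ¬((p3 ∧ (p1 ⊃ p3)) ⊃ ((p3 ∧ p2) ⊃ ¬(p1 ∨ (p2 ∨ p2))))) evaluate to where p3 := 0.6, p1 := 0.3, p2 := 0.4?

(p3 ∧ p1) = min(0.6, 0.3) = 0.3
(p1 ∨ (p3 ∧ p1)) = max(0.3, 0.3) = 0.3
(p1 ⊃ p3): 0.3 ≤ 0.6, so result = 1
(p3 ∧ (p1 ⊃ p3)) = min(0.6, 1) = 0.6
(p3 ∧ p2) = min(0.6, 0.4) = 0.4
(p2 ∨ p2) = max(0.4, 0.4) = 0.4
(p1 ∨ (p2 ∨ p2)) = max(0.3, 0.4) = 0.4
¬(p1 ∨ (p2 ∨ p2)): Gödel ¬ of 0.4 = 0 (operand ≠ 0)
((p3 ∧ p2) ⊃ ¬(p1 ∨ (p2 ∨ p2))): 0.4 > 0, so result = 0
((p3 ∧ (p1 ⊃ p3)) ⊃ ((p3 ∧ p2) ⊃ ¬(p1 ∨ (p2 ∨ p2)))): 0.6 > 0, so result = 0
¬((p3 ∧ (p1 ⊃ p3)) ⊃ ((p3 ∧ p2) ⊃ ¬(p1 ∨ (p2 ∨ p2)))): Gödel ¬ of 0 = 1 (operand is 0)
((p1 ∨ (p3 ∧ p1)) ∧ ¬((p3 ∧ (p1 ⊃ p3)) ⊃ ((p3 ∧ p2) ⊃ ¬(p1 ∨ (p2 ∨ p2))))) = min(0.3, 1) = 0.3

0.30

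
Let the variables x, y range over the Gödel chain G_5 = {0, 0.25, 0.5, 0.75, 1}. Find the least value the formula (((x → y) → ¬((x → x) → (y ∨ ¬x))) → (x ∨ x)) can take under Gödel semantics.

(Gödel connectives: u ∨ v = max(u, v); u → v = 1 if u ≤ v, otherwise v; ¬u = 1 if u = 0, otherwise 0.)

The minimum is attained at x = 0.25, y = 0:
  (x → y): 0.25 > 0, so result = 0
  (x → x): 0.25 ≤ 0.25, so result = 1
  ¬x: Gödel ¬ of 0.25 = 0 (operand ≠ 0)
  (y ∨ ¬x) = max(0, 0) = 0
  ((x → x) → (y ∨ ¬x)): 1 > 0, so result = 0
  ¬((x → x) → (y ∨ ¬x)): Gödel ¬ of 0 = 1 (operand is 0)
  ((x → y) → ¬((x → x) → (y ∨ ¬x))): 0 ≤ 1, so result = 1
  (x ∨ x) = max(0.25, 0.25) = 0.25
  (((x → y) → ¬((x → x) → (y ∨ ¬x))) → (x ∨ x)): 1 > 0.25, so result = 0.25
Checking all 25 assignments confirms none give a value below 0.25.

0.25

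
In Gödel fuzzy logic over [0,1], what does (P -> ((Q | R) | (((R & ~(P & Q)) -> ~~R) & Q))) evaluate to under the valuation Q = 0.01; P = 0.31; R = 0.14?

(Q | R) = max(0.01, 0.14) = 0.14
(P & Q) = min(0.31, 0.01) = 0.01
~(P & Q): Gödel ¬ of 0.01 = 0 (operand ≠ 0)
(R & ~(P & Q)) = min(0.14, 0) = 0
~R: Gödel ¬ of 0.14 = 0 (operand ≠ 0)
~~R: Gödel ¬ of 0 = 1 (operand is 0)
((R & ~(P & Q)) -> ~~R): 0 ≤ 1, so result = 1
(((R & ~(P & Q)) -> ~~R) & Q) = min(1, 0.01) = 0.01
((Q | R) | (((R & ~(P & Q)) -> ~~R) & Q)) = max(0.14, 0.01) = 0.14
(P -> ((Q | R) | (((R & ~(P & Q)) -> ~~R) & Q))): 0.31 > 0.14, so result = 0.14

0.14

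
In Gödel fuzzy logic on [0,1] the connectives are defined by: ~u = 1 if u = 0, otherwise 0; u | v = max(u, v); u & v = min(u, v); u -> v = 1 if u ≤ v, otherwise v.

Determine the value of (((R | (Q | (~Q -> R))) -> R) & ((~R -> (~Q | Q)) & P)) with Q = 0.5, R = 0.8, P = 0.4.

0.40

~Q: Gödel ¬ of 0.5 = 0 (operand ≠ 0)
(~Q -> R): 0 ≤ 0.8, so result = 1
(Q | (~Q -> R)) = max(0.5, 1) = 1
(R | (Q | (~Q -> R))) = max(0.8, 1) = 1
((R | (Q | (~Q -> R))) -> R): 1 > 0.8, so result = 0.8
~R: Gödel ¬ of 0.8 = 0 (operand ≠ 0)
~Q: Gödel ¬ of 0.5 = 0 (operand ≠ 0)
(~Q | Q) = max(0, 0.5) = 0.5
(~R -> (~Q | Q)): 0 ≤ 0.5, so result = 1
((~R -> (~Q | Q)) & P) = min(1, 0.4) = 0.4
(((R | (Q | (~Q -> R))) -> R) & ((~R -> (~Q | Q)) & P)) = min(0.8, 0.4) = 0.4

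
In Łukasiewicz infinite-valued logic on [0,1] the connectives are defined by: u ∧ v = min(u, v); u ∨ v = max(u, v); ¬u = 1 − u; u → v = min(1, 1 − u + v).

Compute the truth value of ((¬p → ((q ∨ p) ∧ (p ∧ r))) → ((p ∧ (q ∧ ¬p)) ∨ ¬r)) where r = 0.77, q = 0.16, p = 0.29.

¬p: Łukasiewicz ¬ gives 1 − 0.29 = 0.71
(q ∨ p) = max(0.16, 0.29) = 0.29
(p ∧ r) = min(0.29, 0.77) = 0.29
((q ∨ p) ∧ (p ∧ r)) = min(0.29, 0.29) = 0.29
(¬p → ((q ∨ p) ∧ (p ∧ r))): min(1, 1 − 0.71 + 0.29) = 0.58
¬p: Łukasiewicz ¬ gives 1 − 0.29 = 0.71
(q ∧ ¬p) = min(0.16, 0.71) = 0.16
(p ∧ (q ∧ ¬p)) = min(0.29, 0.16) = 0.16
¬r: Łukasiewicz ¬ gives 1 − 0.77 = 0.23
((p ∧ (q ∧ ¬p)) ∨ ¬r) = max(0.16, 0.23) = 0.23
((¬p → ((q ∨ p) ∧ (p ∧ r))) → ((p ∧ (q ∧ ¬p)) ∨ ¬r)): min(1, 1 − 0.58 + 0.23) = 0.65

0.65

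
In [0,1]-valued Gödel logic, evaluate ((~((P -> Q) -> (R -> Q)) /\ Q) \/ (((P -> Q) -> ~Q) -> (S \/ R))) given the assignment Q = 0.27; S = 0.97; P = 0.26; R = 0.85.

(P -> Q): 0.26 ≤ 0.27, so result = 1
(R -> Q): 0.85 > 0.27, so result = 0.27
((P -> Q) -> (R -> Q)): 1 > 0.27, so result = 0.27
~((P -> Q) -> (R -> Q)): Gödel ¬ of 0.27 = 0 (operand ≠ 0)
(~((P -> Q) -> (R -> Q)) /\ Q) = min(0, 0.27) = 0
(P -> Q): 0.26 ≤ 0.27, so result = 1
~Q: Gödel ¬ of 0.27 = 0 (operand ≠ 0)
((P -> Q) -> ~Q): 1 > 0, so result = 0
(S \/ R) = max(0.97, 0.85) = 0.97
(((P -> Q) -> ~Q) -> (S \/ R)): 0 ≤ 0.97, so result = 1
((~((P -> Q) -> (R -> Q)) /\ Q) \/ (((P -> Q) -> ~Q) -> (S \/ R))) = max(0, 1) = 1

1.00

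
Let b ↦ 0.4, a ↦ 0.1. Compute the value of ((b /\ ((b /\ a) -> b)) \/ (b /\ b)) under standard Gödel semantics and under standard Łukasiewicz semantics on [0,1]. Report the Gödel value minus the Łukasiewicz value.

0.00

Gödel evaluation:
  (b /\ a) = min(0.4, 0.1) = 0.1
  ((b /\ a) -> b): 0.1 ≤ 0.4, so result = 1
  (b /\ ((b /\ a) -> b)) = min(0.4, 1) = 0.4
  (b /\ b) = min(0.4, 0.4) = 0.4
  ((b /\ ((b /\ a) -> b)) \/ (b /\ b)) = max(0.4, 0.4) = 0.4
  Gödel value = 0.4
Łukasiewicz evaluation:
  (b /\ a) = min(0.4, 0.1) = 0.1
  ((b /\ a) -> b): min(1, 1 − 0.1 + 0.4) = 1
  (b /\ ((b /\ a) -> b)) = min(0.4, 1) = 0.4
  (b /\ b) = min(0.4, 0.4) = 0.4
  ((b /\ ((b /\ a) -> b)) \/ (b /\ b)) = max(0.4, 0.4) = 0.4
  Łukasiewicz value = 0.4
Difference: 0.4 − 0.4 = 0.00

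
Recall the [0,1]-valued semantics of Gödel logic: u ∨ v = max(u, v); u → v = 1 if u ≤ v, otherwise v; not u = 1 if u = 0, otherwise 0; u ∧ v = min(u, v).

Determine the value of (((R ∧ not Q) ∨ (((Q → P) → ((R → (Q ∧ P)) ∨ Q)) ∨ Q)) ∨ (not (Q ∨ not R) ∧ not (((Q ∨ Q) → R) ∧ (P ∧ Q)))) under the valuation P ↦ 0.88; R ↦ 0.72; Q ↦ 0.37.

not Q: Gödel ¬ of 0.37 = 0 (operand ≠ 0)
(R ∧ not Q) = min(0.72, 0) = 0
(Q → P): 0.37 ≤ 0.88, so result = 1
(Q ∧ P) = min(0.37, 0.88) = 0.37
(R → (Q ∧ P)): 0.72 > 0.37, so result = 0.37
((R → (Q ∧ P)) ∨ Q) = max(0.37, 0.37) = 0.37
((Q → P) → ((R → (Q ∧ P)) ∨ Q)): 1 > 0.37, so result = 0.37
(((Q → P) → ((R → (Q ∧ P)) ∨ Q)) ∨ Q) = max(0.37, 0.37) = 0.37
((R ∧ not Q) ∨ (((Q → P) → ((R → (Q ∧ P)) ∨ Q)) ∨ Q)) = max(0, 0.37) = 0.37
not R: Gödel ¬ of 0.72 = 0 (operand ≠ 0)
(Q ∨ not R) = max(0.37, 0) = 0.37
not (Q ∨ not R): Gödel ¬ of 0.37 = 0 (operand ≠ 0)
(Q ∨ Q) = max(0.37, 0.37) = 0.37
((Q ∨ Q) → R): 0.37 ≤ 0.72, so result = 1
(P ∧ Q) = min(0.88, 0.37) = 0.37
(((Q ∨ Q) → R) ∧ (P ∧ Q)) = min(1, 0.37) = 0.37
not (((Q ∨ Q) → R) ∧ (P ∧ Q)): Gödel ¬ of 0.37 = 0 (operand ≠ 0)
(not (Q ∨ not R) ∧ not (((Q ∨ Q) → R) ∧ (P ∧ Q))) = min(0, 0) = 0
(((R ∧ not Q) ∨ (((Q → P) → ((R → (Q ∧ P)) ∨ Q)) ∨ Q)) ∨ (not (Q ∨ not R) ∧ not (((Q ∨ Q) → R) ∧ (P ∧ Q)))) = max(0.37, 0) = 0.37

0.37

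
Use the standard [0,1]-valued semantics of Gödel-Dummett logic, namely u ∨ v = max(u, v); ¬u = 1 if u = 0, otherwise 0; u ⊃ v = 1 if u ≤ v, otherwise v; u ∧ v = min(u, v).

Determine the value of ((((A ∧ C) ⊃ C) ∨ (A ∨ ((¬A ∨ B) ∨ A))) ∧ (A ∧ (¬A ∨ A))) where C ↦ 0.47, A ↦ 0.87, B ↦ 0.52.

0.87

(A ∧ C) = min(0.87, 0.47) = 0.47
((A ∧ C) ⊃ C): 0.47 ≤ 0.47, so result = 1
¬A: Gödel ¬ of 0.87 = 0 (operand ≠ 0)
(¬A ∨ B) = max(0, 0.52) = 0.52
((¬A ∨ B) ∨ A) = max(0.52, 0.87) = 0.87
(A ∨ ((¬A ∨ B) ∨ A)) = max(0.87, 0.87) = 0.87
(((A ∧ C) ⊃ C) ∨ (A ∨ ((¬A ∨ B) ∨ A))) = max(1, 0.87) = 1
¬A: Gödel ¬ of 0.87 = 0 (operand ≠ 0)
(¬A ∨ A) = max(0, 0.87) = 0.87
(A ∧ (¬A ∨ A)) = min(0.87, 0.87) = 0.87
((((A ∧ C) ⊃ C) ∨ (A ∨ ((¬A ∨ B) ∨ A))) ∧ (A ∧ (¬A ∨ A))) = min(1, 0.87) = 0.87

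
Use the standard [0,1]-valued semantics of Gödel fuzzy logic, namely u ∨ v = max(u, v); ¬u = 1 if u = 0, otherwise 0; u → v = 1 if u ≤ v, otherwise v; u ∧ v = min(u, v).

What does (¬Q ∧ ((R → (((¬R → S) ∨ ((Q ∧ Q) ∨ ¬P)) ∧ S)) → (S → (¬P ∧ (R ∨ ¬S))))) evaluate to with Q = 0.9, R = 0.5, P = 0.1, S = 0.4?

0.00

¬Q: Gödel ¬ of 0.9 = 0 (operand ≠ 0)
¬R: Gödel ¬ of 0.5 = 0 (operand ≠ 0)
(¬R → S): 0 ≤ 0.4, so result = 1
(Q ∧ Q) = min(0.9, 0.9) = 0.9
¬P: Gödel ¬ of 0.1 = 0 (operand ≠ 0)
((Q ∧ Q) ∨ ¬P) = max(0.9, 0) = 0.9
((¬R → S) ∨ ((Q ∧ Q) ∨ ¬P)) = max(1, 0.9) = 1
(((¬R → S) ∨ ((Q ∧ Q) ∨ ¬P)) ∧ S) = min(1, 0.4) = 0.4
(R → (((¬R → S) ∨ ((Q ∧ Q) ∨ ¬P)) ∧ S)): 0.5 > 0.4, so result = 0.4
¬P: Gödel ¬ of 0.1 = 0 (operand ≠ 0)
¬S: Gödel ¬ of 0.4 = 0 (operand ≠ 0)
(R ∨ ¬S) = max(0.5, 0) = 0.5
(¬P ∧ (R ∨ ¬S)) = min(0, 0.5) = 0
(S → (¬P ∧ (R ∨ ¬S))): 0.4 > 0, so result = 0
((R → (((¬R → S) ∨ ((Q ∧ Q) ∨ ¬P)) ∧ S)) → (S → (¬P ∧ (R ∨ ¬S)))): 0.4 > 0, so result = 0
(¬Q ∧ ((R → (((¬R → S) ∨ ((Q ∧ Q) ∨ ¬P)) ∧ S)) → (S → (¬P ∧ (R ∨ ¬S))))) = min(0, 0) = 0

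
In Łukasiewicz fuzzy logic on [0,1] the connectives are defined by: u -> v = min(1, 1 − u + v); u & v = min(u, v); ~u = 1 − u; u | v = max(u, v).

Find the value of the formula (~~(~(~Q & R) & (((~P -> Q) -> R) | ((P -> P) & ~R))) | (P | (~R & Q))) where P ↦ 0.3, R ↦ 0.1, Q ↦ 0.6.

0.90

~Q: Łukasiewicz ¬ gives 1 − 0.6 = 0.4
(~Q & R) = min(0.4, 0.1) = 0.1
~(~Q & R): Łukasiewicz ¬ gives 1 − 0.1 = 0.9
~P: Łukasiewicz ¬ gives 1 − 0.3 = 0.7
(~P -> Q): min(1, 1 − 0.7 + 0.6) = 0.9
((~P -> Q) -> R): min(1, 1 − 0.9 + 0.1) = 0.2
(P -> P): min(1, 1 − 0.3 + 0.3) = 1
~R: Łukasiewicz ¬ gives 1 − 0.1 = 0.9
((P -> P) & ~R) = min(1, 0.9) = 0.9
(((~P -> Q) -> R) | ((P -> P) & ~R)) = max(0.2, 0.9) = 0.9
(~(~Q & R) & (((~P -> Q) -> R) | ((P -> P) & ~R))) = min(0.9, 0.9) = 0.9
~(~(~Q & R) & (((~P -> Q) -> R) | ((P -> P) & ~R))): Łukasiewicz ¬ gives 1 − 0.9 = 0.1
~~(~(~Q & R) & (((~P -> Q) -> R) | ((P -> P) & ~R))): Łukasiewicz ¬ gives 1 − 0.1 = 0.9
~R: Łukasiewicz ¬ gives 1 − 0.1 = 0.9
(~R & Q) = min(0.9, 0.6) = 0.6
(P | (~R & Q)) = max(0.3, 0.6) = 0.6
(~~(~(~Q & R) & (((~P -> Q) -> R) | ((P -> P) & ~R))) | (P | (~R & Q))) = max(0.9, 0.6) = 0.9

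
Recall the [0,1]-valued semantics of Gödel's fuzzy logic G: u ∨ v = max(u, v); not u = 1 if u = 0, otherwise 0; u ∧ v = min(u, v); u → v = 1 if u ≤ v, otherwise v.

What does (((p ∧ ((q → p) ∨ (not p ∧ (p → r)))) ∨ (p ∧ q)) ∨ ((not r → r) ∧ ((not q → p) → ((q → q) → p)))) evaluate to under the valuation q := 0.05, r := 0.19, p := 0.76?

(q → p): 0.05 ≤ 0.76, so result = 1
not p: Gödel ¬ of 0.76 = 0 (operand ≠ 0)
(p → r): 0.76 > 0.19, so result = 0.19
(not p ∧ (p → r)) = min(0, 0.19) = 0
((q → p) ∨ (not p ∧ (p → r))) = max(1, 0) = 1
(p ∧ ((q → p) ∨ (not p ∧ (p → r)))) = min(0.76, 1) = 0.76
(p ∧ q) = min(0.76, 0.05) = 0.05
((p ∧ ((q → p) ∨ (not p ∧ (p → r)))) ∨ (p ∧ q)) = max(0.76, 0.05) = 0.76
not r: Gödel ¬ of 0.19 = 0 (operand ≠ 0)
(not r → r): 0 ≤ 0.19, so result = 1
not q: Gödel ¬ of 0.05 = 0 (operand ≠ 0)
(not q → p): 0 ≤ 0.76, so result = 1
(q → q): 0.05 ≤ 0.05, so result = 1
((q → q) → p): 1 > 0.76, so result = 0.76
((not q → p) → ((q → q) → p)): 1 > 0.76, so result = 0.76
((not r → r) ∧ ((not q → p) → ((q → q) → p))) = min(1, 0.76) = 0.76
(((p ∧ ((q → p) ∨ (not p ∧ (p → r)))) ∨ (p ∧ q)) ∨ ((not r → r) ∧ ((not q → p) → ((q → q) → p)))) = max(0.76, 0.76) = 0.76

0.76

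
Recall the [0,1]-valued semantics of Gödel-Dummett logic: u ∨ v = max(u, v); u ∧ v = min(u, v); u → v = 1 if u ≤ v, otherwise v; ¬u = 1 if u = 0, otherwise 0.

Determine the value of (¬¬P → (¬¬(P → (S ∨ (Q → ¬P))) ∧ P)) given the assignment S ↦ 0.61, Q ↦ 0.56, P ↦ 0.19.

¬P: Gödel ¬ of 0.19 = 0 (operand ≠ 0)
¬¬P: Gödel ¬ of 0 = 1 (operand is 0)
¬P: Gödel ¬ of 0.19 = 0 (operand ≠ 0)
(Q → ¬P): 0.56 > 0, so result = 0
(S ∨ (Q → ¬P)) = max(0.61, 0) = 0.61
(P → (S ∨ (Q → ¬P))): 0.19 ≤ 0.61, so result = 1
¬(P → (S ∨ (Q → ¬P))): Gödel ¬ of 1 = 0 (operand ≠ 0)
¬¬(P → (S ∨ (Q → ¬P))): Gödel ¬ of 0 = 1 (operand is 0)
(¬¬(P → (S ∨ (Q → ¬P))) ∧ P) = min(1, 0.19) = 0.19
(¬¬P → (¬¬(P → (S ∨ (Q → ¬P))) ∧ P)): 1 > 0.19, so result = 0.19

0.19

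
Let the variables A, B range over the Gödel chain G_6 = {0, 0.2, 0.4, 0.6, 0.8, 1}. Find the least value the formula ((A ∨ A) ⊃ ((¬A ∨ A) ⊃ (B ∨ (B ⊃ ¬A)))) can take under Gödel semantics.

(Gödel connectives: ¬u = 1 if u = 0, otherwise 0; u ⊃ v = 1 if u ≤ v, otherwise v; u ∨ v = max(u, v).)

0.20

The minimum is attained at A = 0.4, B = 0.2:
  (A ∨ A) = max(0.4, 0.4) = 0.4
  ¬A: Gödel ¬ of 0.4 = 0 (operand ≠ 0)
  (¬A ∨ A) = max(0, 0.4) = 0.4
  ¬A: Gödel ¬ of 0.4 = 0 (operand ≠ 0)
  (B ⊃ ¬A): 0.2 > 0, so result = 0
  (B ∨ (B ⊃ ¬A)) = max(0.2, 0) = 0.2
  ((¬A ∨ A) ⊃ (B ∨ (B ⊃ ¬A))): 0.4 > 0.2, so result = 0.2
  ((A ∨ A) ⊃ ((¬A ∨ A) ⊃ (B ∨ (B ⊃ ¬A)))): 0.4 > 0.2, so result = 0.2
Checking all 36 assignments confirms none give a value below 0.20.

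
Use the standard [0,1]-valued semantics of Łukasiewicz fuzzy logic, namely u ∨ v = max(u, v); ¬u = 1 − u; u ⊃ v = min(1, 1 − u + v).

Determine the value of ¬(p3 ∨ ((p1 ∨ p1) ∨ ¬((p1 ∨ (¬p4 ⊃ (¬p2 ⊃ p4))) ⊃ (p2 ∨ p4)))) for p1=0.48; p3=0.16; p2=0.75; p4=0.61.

0.52

(p1 ∨ p1) = max(0.48, 0.48) = 0.48
¬p4: Łukasiewicz ¬ gives 1 − 0.61 = 0.39
¬p2: Łukasiewicz ¬ gives 1 − 0.75 = 0.25
(¬p2 ⊃ p4): min(1, 1 − 0.25 + 0.61) = 1
(¬p4 ⊃ (¬p2 ⊃ p4)): min(1, 1 − 0.39 + 1) = 1
(p1 ∨ (¬p4 ⊃ (¬p2 ⊃ p4))) = max(0.48, 1) = 1
(p2 ∨ p4) = max(0.75, 0.61) = 0.75
((p1 ∨ (¬p4 ⊃ (¬p2 ⊃ p4))) ⊃ (p2 ∨ p4)): min(1, 1 − 1 + 0.75) = 0.75
¬((p1 ∨ (¬p4 ⊃ (¬p2 ⊃ p4))) ⊃ (p2 ∨ p4)): Łukasiewicz ¬ gives 1 − 0.75 = 0.25
((p1 ∨ p1) ∨ ¬((p1 ∨ (¬p4 ⊃ (¬p2 ⊃ p4))) ⊃ (p2 ∨ p4))) = max(0.48, 0.25) = 0.48
(p3 ∨ ((p1 ∨ p1) ∨ ¬((p1 ∨ (¬p4 ⊃ (¬p2 ⊃ p4))) ⊃ (p2 ∨ p4)))) = max(0.16, 0.48) = 0.48
¬(p3 ∨ ((p1 ∨ p1) ∨ ¬((p1 ∨ (¬p4 ⊃ (¬p2 ⊃ p4))) ⊃ (p2 ∨ p4)))): Łukasiewicz ¬ gives 1 − 0.48 = 0.52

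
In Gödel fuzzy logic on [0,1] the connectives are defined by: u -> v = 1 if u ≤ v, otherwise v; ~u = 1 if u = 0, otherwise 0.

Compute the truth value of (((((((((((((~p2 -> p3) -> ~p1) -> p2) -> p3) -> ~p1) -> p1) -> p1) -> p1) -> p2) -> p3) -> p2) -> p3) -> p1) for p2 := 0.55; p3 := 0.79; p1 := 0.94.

0.94

~p2: Gödel ¬ of 0.55 = 0 (operand ≠ 0)
(~p2 -> p3): 0 ≤ 0.79, so result = 1
~p1: Gödel ¬ of 0.94 = 0 (operand ≠ 0)
((~p2 -> p3) -> ~p1): 1 > 0, so result = 0
(((~p2 -> p3) -> ~p1) -> p2): 0 ≤ 0.55, so result = 1
((((~p2 -> p3) -> ~p1) -> p2) -> p3): 1 > 0.79, so result = 0.79
~p1: Gödel ¬ of 0.94 = 0 (operand ≠ 0)
(((((~p2 -> p3) -> ~p1) -> p2) -> p3) -> ~p1): 0.79 > 0, so result = 0
((((((~p2 -> p3) -> ~p1) -> p2) -> p3) -> ~p1) -> p1): 0 ≤ 0.94, so result = 1
(((((((~p2 -> p3) -> ~p1) -> p2) -> p3) -> ~p1) -> p1) -> p1): 1 > 0.94, so result = 0.94
((((((((~p2 -> p3) -> ~p1) -> p2) -> p3) -> ~p1) -> p1) -> p1) -> p1): 0.94 ≤ 0.94, so result = 1
(((((((((~p2 -> p3) -> ~p1) -> p2) -> p3) -> ~p1) -> p1) -> p1) -> p1) -> p2): 1 > 0.55, so result = 0.55
((((((((((~p2 -> p3) -> ~p1) -> p2) -> p3) -> ~p1) -> p1) -> p1) -> p1) -> p2) -> p3): 0.55 ≤ 0.79, so result = 1
(((((((((((~p2 -> p3) -> ~p1) -> p2) -> p3) -> ~p1) -> p1) -> p1) -> p1) -> p2) -> p3) -> p2): 1 > 0.55, so result = 0.55
((((((((((((~p2 -> p3) -> ~p1) -> p2) -> p3) -> ~p1) -> p1) -> p1) -> p1) -> p2) -> p3) -> p2) -> p3): 0.55 ≤ 0.79, so result = 1
(((((((((((((~p2 -> p3) -> ~p1) -> p2) -> p3) -> ~p1) -> p1) -> p1) -> p1) -> p2) -> p3) -> p2) -> p3) -> p1): 1 > 0.94, so result = 0.94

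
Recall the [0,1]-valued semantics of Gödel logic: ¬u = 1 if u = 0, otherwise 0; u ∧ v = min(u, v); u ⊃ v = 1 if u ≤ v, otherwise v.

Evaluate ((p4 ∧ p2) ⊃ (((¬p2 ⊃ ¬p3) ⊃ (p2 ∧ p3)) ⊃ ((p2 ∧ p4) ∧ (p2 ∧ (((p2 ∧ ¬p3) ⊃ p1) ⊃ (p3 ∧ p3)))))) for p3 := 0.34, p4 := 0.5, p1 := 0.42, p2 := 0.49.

1.00

(p4 ∧ p2) = min(0.5, 0.49) = 0.49
¬p2: Gödel ¬ of 0.49 = 0 (operand ≠ 0)
¬p3: Gödel ¬ of 0.34 = 0 (operand ≠ 0)
(¬p2 ⊃ ¬p3): 0 ≤ 0, so result = 1
(p2 ∧ p3) = min(0.49, 0.34) = 0.34
((¬p2 ⊃ ¬p3) ⊃ (p2 ∧ p3)): 1 > 0.34, so result = 0.34
(p2 ∧ p4) = min(0.49, 0.5) = 0.49
¬p3: Gödel ¬ of 0.34 = 0 (operand ≠ 0)
(p2 ∧ ¬p3) = min(0.49, 0) = 0
((p2 ∧ ¬p3) ⊃ p1): 0 ≤ 0.42, so result = 1
(p3 ∧ p3) = min(0.34, 0.34) = 0.34
(((p2 ∧ ¬p3) ⊃ p1) ⊃ (p3 ∧ p3)): 1 > 0.34, so result = 0.34
(p2 ∧ (((p2 ∧ ¬p3) ⊃ p1) ⊃ (p3 ∧ p3))) = min(0.49, 0.34) = 0.34
((p2 ∧ p4) ∧ (p2 ∧ (((p2 ∧ ¬p3) ⊃ p1) ⊃ (p3 ∧ p3)))) = min(0.49, 0.34) = 0.34
(((¬p2 ⊃ ¬p3) ⊃ (p2 ∧ p3)) ⊃ ((p2 ∧ p4) ∧ (p2 ∧ (((p2 ∧ ¬p3) ⊃ p1) ⊃ (p3 ∧ p3))))): 0.34 ≤ 0.34, so result = 1
((p4 ∧ p2) ⊃ (((¬p2 ⊃ ¬p3) ⊃ (p2 ∧ p3)) ⊃ ((p2 ∧ p4) ∧ (p2 ∧ (((p2 ∧ ¬p3) ⊃ p1) ⊃ (p3 ∧ p3)))))): 0.49 ≤ 1, so result = 1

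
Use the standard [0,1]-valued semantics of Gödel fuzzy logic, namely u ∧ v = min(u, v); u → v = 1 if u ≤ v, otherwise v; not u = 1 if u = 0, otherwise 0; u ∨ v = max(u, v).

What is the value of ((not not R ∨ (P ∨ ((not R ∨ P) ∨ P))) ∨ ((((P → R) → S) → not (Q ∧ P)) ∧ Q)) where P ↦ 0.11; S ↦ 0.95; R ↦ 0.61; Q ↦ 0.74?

not R: Gödel ¬ of 0.61 = 0 (operand ≠ 0)
not not R: Gödel ¬ of 0 = 1 (operand is 0)
not R: Gödel ¬ of 0.61 = 0 (operand ≠ 0)
(not R ∨ P) = max(0, 0.11) = 0.11
((not R ∨ P) ∨ P) = max(0.11, 0.11) = 0.11
(P ∨ ((not R ∨ P) ∨ P)) = max(0.11, 0.11) = 0.11
(not not R ∨ (P ∨ ((not R ∨ P) ∨ P))) = max(1, 0.11) = 1
(P → R): 0.11 ≤ 0.61, so result = 1
((P → R) → S): 1 > 0.95, so result = 0.95
(Q ∧ P) = min(0.74, 0.11) = 0.11
not (Q ∧ P): Gödel ¬ of 0.11 = 0 (operand ≠ 0)
(((P → R) → S) → not (Q ∧ P)): 0.95 > 0, so result = 0
((((P → R) → S) → not (Q ∧ P)) ∧ Q) = min(0, 0.74) = 0
((not not R ∨ (P ∨ ((not R ∨ P) ∨ P))) ∨ ((((P → R) → S) → not (Q ∧ P)) ∧ Q)) = max(1, 0) = 1

1.00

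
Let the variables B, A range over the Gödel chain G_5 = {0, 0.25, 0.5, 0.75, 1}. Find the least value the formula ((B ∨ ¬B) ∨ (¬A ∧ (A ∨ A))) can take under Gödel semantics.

0.25

The minimum is attained at B = 0.25, A = 0:
  ¬B: Gödel ¬ of 0.25 = 0 (operand ≠ 0)
  (B ∨ ¬B) = max(0.25, 0) = 0.25
  ¬A: Gödel ¬ of 0 = 1 (operand is 0)
  (A ∨ A) = max(0, 0) = 0
  (¬A ∧ (A ∨ A)) = min(1, 0) = 0
  ((B ∨ ¬B) ∨ (¬A ∧ (A ∨ A))) = max(0.25, 0) = 0.25
Checking all 25 assignments confirms none give a value below 0.25.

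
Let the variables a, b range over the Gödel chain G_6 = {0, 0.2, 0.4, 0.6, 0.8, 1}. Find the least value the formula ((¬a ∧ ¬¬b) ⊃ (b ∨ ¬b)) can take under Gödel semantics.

The minimum is attained at a = 0, b = 0.2:
  ¬a: Gödel ¬ of 0 = 1 (operand is 0)
  ¬b: Gödel ¬ of 0.2 = 0 (operand ≠ 0)
  ¬¬b: Gödel ¬ of 0 = 1 (operand is 0)
  (¬a ∧ ¬¬b) = min(1, 1) = 1
  ¬b: Gödel ¬ of 0.2 = 0 (operand ≠ 0)
  (b ∨ ¬b) = max(0.2, 0) = 0.2
  ((¬a ∧ ¬¬b) ⊃ (b ∨ ¬b)): 1 > 0.2, so result = 0.2
Checking all 36 assignments confirms none give a value below 0.20.

0.20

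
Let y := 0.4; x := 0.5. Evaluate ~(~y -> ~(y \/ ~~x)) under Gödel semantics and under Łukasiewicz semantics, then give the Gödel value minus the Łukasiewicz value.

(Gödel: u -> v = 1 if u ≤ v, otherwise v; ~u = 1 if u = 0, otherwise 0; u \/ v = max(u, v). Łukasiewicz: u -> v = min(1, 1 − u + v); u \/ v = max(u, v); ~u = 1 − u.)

Gödel evaluation:
  ~y: Gödel ¬ of 0.4 = 0 (operand ≠ 0)
  ~x: Gödel ¬ of 0.5 = 0 (operand ≠ 0)
  ~~x: Gödel ¬ of 0 = 1 (operand is 0)
  (y \/ ~~x) = max(0.4, 1) = 1
  ~(y \/ ~~x): Gödel ¬ of 1 = 0 (operand ≠ 0)
  (~y -> ~(y \/ ~~x)): 0 ≤ 0, so result = 1
  ~(~y -> ~(y \/ ~~x)): Gödel ¬ of 1 = 0 (operand ≠ 0)
  Gödel value = 0
Łukasiewicz evaluation:
  ~y: Łukasiewicz ¬ gives 1 − 0.4 = 0.6
  ~x: Łukasiewicz ¬ gives 1 − 0.5 = 0.5
  ~~x: Łukasiewicz ¬ gives 1 − 0.5 = 0.5
  (y \/ ~~x) = max(0.4, 0.5) = 0.5
  ~(y \/ ~~x): Łukasiewicz ¬ gives 1 − 0.5 = 0.5
  (~y -> ~(y \/ ~~x)): min(1, 1 − 0.6 + 0.5) = 0.9
  ~(~y -> ~(y \/ ~~x)): Łukasiewicz ¬ gives 1 − 0.9 = 0.1
  Łukasiewicz value = 0.1
Difference: 0 − 0.1 = -0.10

-0.10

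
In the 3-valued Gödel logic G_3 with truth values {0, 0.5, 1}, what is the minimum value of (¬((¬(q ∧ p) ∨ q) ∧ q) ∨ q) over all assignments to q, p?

The minimum is attained at q = 0.5, p = 0:
  (q ∧ p) = min(0.5, 0) = 0
  ¬(q ∧ p): Gödel ¬ of 0 = 1 (operand is 0)
  (¬(q ∧ p) ∨ q) = max(1, 0.5) = 1
  ((¬(q ∧ p) ∨ q) ∧ q) = min(1, 0.5) = 0.5
  ¬((¬(q ∧ p) ∨ q) ∧ q): Gödel ¬ of 0.5 = 0 (operand ≠ 0)
  (¬((¬(q ∧ p) ∨ q) ∧ q) ∨ q) = max(0, 0.5) = 0.5
Checking all 9 assignments confirms none give a value below 0.50.

0.50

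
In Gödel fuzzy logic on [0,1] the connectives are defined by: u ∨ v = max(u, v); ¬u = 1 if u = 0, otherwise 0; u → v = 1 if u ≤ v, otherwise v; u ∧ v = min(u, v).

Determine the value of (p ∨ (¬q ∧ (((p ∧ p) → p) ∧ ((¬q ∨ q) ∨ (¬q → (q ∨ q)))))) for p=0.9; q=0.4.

0.90

¬q: Gödel ¬ of 0.4 = 0 (operand ≠ 0)
(p ∧ p) = min(0.9, 0.9) = 0.9
((p ∧ p) → p): 0.9 ≤ 0.9, so result = 1
¬q: Gödel ¬ of 0.4 = 0 (operand ≠ 0)
(¬q ∨ q) = max(0, 0.4) = 0.4
¬q: Gödel ¬ of 0.4 = 0 (operand ≠ 0)
(q ∨ q) = max(0.4, 0.4) = 0.4
(¬q → (q ∨ q)): 0 ≤ 0.4, so result = 1
((¬q ∨ q) ∨ (¬q → (q ∨ q))) = max(0.4, 1) = 1
(((p ∧ p) → p) ∧ ((¬q ∨ q) ∨ (¬q → (q ∨ q)))) = min(1, 1) = 1
(¬q ∧ (((p ∧ p) → p) ∧ ((¬q ∨ q) ∨ (¬q → (q ∨ q))))) = min(0, 1) = 0
(p ∨ (¬q ∧ (((p ∧ p) → p) ∧ ((¬q ∨ q) ∨ (¬q → (q ∨ q)))))) = max(0.9, 0) = 0.9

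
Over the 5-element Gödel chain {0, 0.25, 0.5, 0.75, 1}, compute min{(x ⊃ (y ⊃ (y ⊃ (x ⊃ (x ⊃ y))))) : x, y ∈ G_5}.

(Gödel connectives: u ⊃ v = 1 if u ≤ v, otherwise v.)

Every assignment gives 1. For instance at x = 0, y = 0:
  (x ⊃ y): 0 ≤ 0, so result = 1
  (x ⊃ (x ⊃ y)): 0 ≤ 1, so result = 1
  (y ⊃ (x ⊃ (x ⊃ y))): 0 ≤ 1, so result = 1
  (y ⊃ (y ⊃ (x ⊃ (x ⊃ y)))): 0 ≤ 1, so result = 1
  (x ⊃ (y ⊃ (y ⊃ (x ⊃ (x ⊃ y))))): 0 ≤ 1, so result = 1
All 25 assignments give value 1 — the formula is a G_5-tautology.

1.00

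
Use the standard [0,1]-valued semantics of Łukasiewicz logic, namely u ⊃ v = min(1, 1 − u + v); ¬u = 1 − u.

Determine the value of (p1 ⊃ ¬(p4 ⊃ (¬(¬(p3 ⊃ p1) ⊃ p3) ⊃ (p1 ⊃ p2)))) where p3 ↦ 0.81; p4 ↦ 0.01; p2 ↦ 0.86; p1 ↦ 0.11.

0.89

(p3 ⊃ p1): min(1, 1 − 0.81 + 0.11) = 0.3
¬(p3 ⊃ p1): Łukasiewicz ¬ gives 1 − 0.3 = 0.7
(¬(p3 ⊃ p1) ⊃ p3): min(1, 1 − 0.7 + 0.81) = 1
¬(¬(p3 ⊃ p1) ⊃ p3): Łukasiewicz ¬ gives 1 − 1 = 0
(p1 ⊃ p2): min(1, 1 − 0.11 + 0.86) = 1
(¬(¬(p3 ⊃ p1) ⊃ p3) ⊃ (p1 ⊃ p2)): min(1, 1 − 0 + 1) = 1
(p4 ⊃ (¬(¬(p3 ⊃ p1) ⊃ p3) ⊃ (p1 ⊃ p2))): min(1, 1 − 0.01 + 1) = 1
¬(p4 ⊃ (¬(¬(p3 ⊃ p1) ⊃ p3) ⊃ (p1 ⊃ p2))): Łukasiewicz ¬ gives 1 − 1 = 0
(p1 ⊃ ¬(p4 ⊃ (¬(¬(p3 ⊃ p1) ⊃ p3) ⊃ (p1 ⊃ p2)))): min(1, 1 − 0.11 + 0) = 0.89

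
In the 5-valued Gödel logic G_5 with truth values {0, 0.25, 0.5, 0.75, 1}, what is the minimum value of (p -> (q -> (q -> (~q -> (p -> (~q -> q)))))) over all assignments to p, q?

1.00

Every assignment gives 1. For instance at p = 0, q = 0:
  ~q: Gödel ¬ of 0 = 1 (operand is 0)
  ~q: Gödel ¬ of 0 = 1 (operand is 0)
  (~q -> q): 1 > 0, so result = 0
  (p -> (~q -> q)): 0 ≤ 0, so result = 1
  (~q -> (p -> (~q -> q))): 1 ≤ 1, so result = 1
  (q -> (~q -> (p -> (~q -> q)))): 0 ≤ 1, so result = 1
  (q -> (q -> (~q -> (p -> (~q -> q))))): 0 ≤ 1, so result = 1
  (p -> (q -> (q -> (~q -> (p -> (~q -> q)))))): 0 ≤ 1, so result = 1
All 25 assignments give value 1 — the formula is a G_5-tautology.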